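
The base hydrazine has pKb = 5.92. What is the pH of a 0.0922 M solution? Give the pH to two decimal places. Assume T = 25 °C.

N2H4 + H2O ⇌ N2H5+ + OH-
Kb = 10^(−5.92) = 1.20 × 10^-6
From the ICE table, Kb = [OH-]²/(0.0922 − [OH-]) = 1.20 × 10^-6.
Assume [OH-] ≪ 0.0922: [OH-] ≈ √(1.20 × 10^-6 × 0.0922) = 3.33 × 10^-4 M
pOH = −log(3.33 × 10^-4) = 3.48; pH = 14.00 − 3.48 = 10.52

pH = 10.52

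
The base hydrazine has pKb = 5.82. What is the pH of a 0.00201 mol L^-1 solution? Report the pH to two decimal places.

N2H4 + H2O ⇌ N2H5+ + OH-
Kb = 10^(−5.82) = 1.51 × 10^-6
Let x = [OH-] at equilibrium. Kb = x²/(0.00201 − x).
Assume x ≪ 0.00201: x ≈ √(1.51 × 10^-6 × 0.00201) = 5.51 × 10^-5 M
Check: 2.7% ionized — well under 5%, approximation valid.
pOH = −log(5.51 × 10^-5) = 4.26; pH = 14.00 − 4.26 = 9.74

pH = 9.74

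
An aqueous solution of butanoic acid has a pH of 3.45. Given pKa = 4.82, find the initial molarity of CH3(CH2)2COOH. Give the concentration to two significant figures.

C₀ = 8.7 × 10^-3 M

[H+] = 10^(-3.45) = 3.55 × 10^-4 M = x
Ka = 10^(−4.82) = 1.51 × 10^-5
Ka = x²/(C₀ − x) ⇒ C₀ = x + x²/Ka
C₀ = 3.55 × 10^-4 + (3.55 × 10^-4)²/(1.51 × 10^-5) = 8.70 × 10^-3 M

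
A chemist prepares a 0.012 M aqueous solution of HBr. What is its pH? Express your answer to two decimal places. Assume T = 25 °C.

HBr is a strong acid and dissociates completely, so [H+] = 0.012 M.
pH = -log(0.012) = 1.92

pH = 1.92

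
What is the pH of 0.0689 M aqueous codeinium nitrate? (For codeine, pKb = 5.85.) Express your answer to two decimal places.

pH = 4.66

C18H22NO3+ is the conjugate acid of the weak base C18H21NO3.
Kb = 10^(−5.85) = 1.41 × 10^-6
Ka = Kw/Kb = 1.0×10^-14 / 1.41 × 10^-6 = 7.09 × 10^-9
Ka = x²/(0.0689 − x) = 7.09 × 10^-9
Since Ka ≪ C₀, x ≈ √(Ka·C₀) = 2.21 × 10^-5 M.
(x/C₀ = 0.032% < 5%, so the approximation holds.)
pH = −log(2.21 × 10^-5) = 4.66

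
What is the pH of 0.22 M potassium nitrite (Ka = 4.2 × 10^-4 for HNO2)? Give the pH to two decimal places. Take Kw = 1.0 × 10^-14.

NO2- is the conjugate base of the weak acid HNO2.
Kb = Kw/Ka = 1.0×10^-14 / 4.2 × 10^-4 = 2.38 × 10^-11
Let x = [OH-] at equilibrium. Kb = x²/(0.22 − x).
Since Kb ≪ C₀, x ≈ √(Kb·C₀) = 2.29 × 10^-6 M.
(x/C₀ = 0.001% < 5%, so the approximation holds.)
pOH = −log(2.29 × 10^-6) = 5.64; pH = 14.00 − 5.64 = 8.36

pH = 8.36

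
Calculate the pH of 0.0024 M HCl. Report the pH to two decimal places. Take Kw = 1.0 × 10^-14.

pH = 2.62

HCl is a strong acid and dissociates completely, so [H+] = 0.0024 M.
pH = -log(0.0024) = 2.62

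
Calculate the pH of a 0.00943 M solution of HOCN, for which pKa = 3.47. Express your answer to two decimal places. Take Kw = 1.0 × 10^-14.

HOCN ⇌ OCN- + H+
Ka = 10^(−3.47) = 3.39 × 10^-4
From the ICE table, Ka = [H+]²/(0.00943 − [H+]) = 3.39 × 10^-4.
The 5% rule fails; solving [H+]² + Ka·[H+] − Ka·C₀ = 0 exactly:
[H+] = (−Ka + √(Ka² + 4·Ka·C₀))/2 = 1.63 × 10^-3 M
pH = −log(1.63 × 10^-3) = 2.79

pH = 2.79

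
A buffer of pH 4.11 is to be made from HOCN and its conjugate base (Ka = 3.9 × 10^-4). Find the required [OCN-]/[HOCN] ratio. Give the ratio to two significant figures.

ratio = 5.0

pKa = -log(3.9 × 10^-4) = 3.409
pH = pKa + log(r) ⇒ log(r) = 4.11 − 3.409 = +0.701
r = [OCN-]/[HOCN] = 10^(+0.701) = 5.02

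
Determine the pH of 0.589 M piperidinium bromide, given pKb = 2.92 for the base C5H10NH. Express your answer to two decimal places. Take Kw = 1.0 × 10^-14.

C5H10NH2+ is the conjugate acid of the weak base C5H10NH.
Kb = 10^(−2.92) = 1.20 × 10^-3
Ka = Kw/Kb = 1.0×10^-14 / 1.20 × 10^-3 = 8.33 × 10^-12
From the ICE table, Ka = [H+]²/(0.589 − [H+]) = 8.33 × 10^-12.
Neglecting [H+] in the denominator: [H+] = √(8.33 × 10^-12 × 0.589) = 2.22 × 10^-6 M
([H+]/C₀ = 0.00038% < 5%, so the approximation holds.)
pH = −log(2.22 × 10^-6) = 5.65

pH = 5.65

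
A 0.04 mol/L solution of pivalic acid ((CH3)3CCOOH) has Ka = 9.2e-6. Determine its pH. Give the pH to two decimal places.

pH = 3.22

(CH3)3CCOOH ⇌ (CH3)3CCOO- + H+
From the ICE table, Ka = x²/(0.04 − x) = 9.2 × 10^-6.
Neglecting x in the denominator: x = √(9.2 × 10^-6 × 0.04) = 6.07 × 10^-4 M
(x/C₀ = 1.5% < 5%, so the approximation holds.)
pH = −log[H+] = −log(6.07 × 10^-4) = 3.22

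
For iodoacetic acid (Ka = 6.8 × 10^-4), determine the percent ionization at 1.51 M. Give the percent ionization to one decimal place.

ICH2COOH ⇌ ICH2COO- + H+; let x = [H+] at equilibrium.
x ≈ √(Ka·C₀) = √(6.8 × 10^-4 × 1.51) = 3.20 × 10^-2 M
Fraction ionized = 3.20 × 10^-2 / 1.51 = 0.0212 → 2.1%

2.1%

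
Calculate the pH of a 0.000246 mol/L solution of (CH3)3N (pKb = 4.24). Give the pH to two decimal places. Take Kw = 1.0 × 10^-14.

pH = 9.97

(CH3)3N + H2O ⇌ (CH3)3NH+ + OH-
Kb = 10^(−4.24) = 5.75 × 10^-5
From the ICE table, Kb = [OH-]²/(0.000246 − [OH-]) = 5.75 × 10^-5.
Here C₀/Kb ≈ 4.28, so the small-[OH-] approximation fails. Use the quadratic:
[OH-] = (−Kb + √(Kb² + 4·Kb·C₀))/2 = 9.36 × 10^-5 M
pOH = 4.03, so pH = 14.00 − pOH = 9.97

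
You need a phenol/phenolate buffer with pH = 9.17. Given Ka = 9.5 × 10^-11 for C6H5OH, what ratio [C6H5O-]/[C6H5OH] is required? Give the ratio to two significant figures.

pKa = -log(9.5 × 10^-11) = 10.022
pH = pKa + log(r) ⇒ log(r) = 9.17 − 10.022 = -0.852
r = [C6H5O-]/[C6H5OH] = 10^(-0.852) = 0.141

ratio = 0.14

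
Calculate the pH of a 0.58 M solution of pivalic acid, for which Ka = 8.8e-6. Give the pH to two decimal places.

(CH3)3CCOOH ⇌ (CH3)3CCOO- + H+
From the ICE table, Ka = x²/(0.58 − x) = 8.8 × 10^-6.
Neglecting x in the denominator: x = √(8.8 × 10^-6 × 0.58) = 2.26 × 10^-3 M
pH = −log(2.26 × 10^-3) = 2.65

pH = 2.65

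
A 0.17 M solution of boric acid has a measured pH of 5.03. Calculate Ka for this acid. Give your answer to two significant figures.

Ka = 5.1 × 10^-10

[H+] = 10^(-5.03) = 9.33 × 10^-6 M
At equilibrium [HA] = 0.17 − 9.33 × 10^-6 = 1.70 × 10^-1 M
Ka = [H+][A-]/[HA] = (9.33 × 10^-6)² / 1.70 × 10^-1 = 5.1 × 10^-10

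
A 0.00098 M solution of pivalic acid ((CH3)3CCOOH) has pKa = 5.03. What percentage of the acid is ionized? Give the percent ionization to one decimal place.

(CH3)3CCOOH ⇌ (CH3)3CCOO- + H+; let x = [H+] at equilibrium.
Ka = 10^(−5.03) = 9.33 × 10^-6
Solve x² + 9.33e-06x − 9.14e-09 = 0 → x = 9.11 × 10^-5 M
% ionization = x/C₀ × 100% = 9.11 × 10^-5/0.00098 × 100% = 9.3%

9.3%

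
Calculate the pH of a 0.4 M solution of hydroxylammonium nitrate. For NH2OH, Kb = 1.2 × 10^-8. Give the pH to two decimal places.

pH = 3.24

NH3OH+ is the conjugate acid of the weak base NH2OH.
Ka = Kw/Kb = 1.0×10^-14 / 1.2 × 10^-8 = 8.33 × 10^-7
From the ICE table, Ka = x²/(0.4 − x) = 8.33 × 10^-7.
Assume x ≪ 0.4: x ≈ √(8.33 × 10^-7 × 0.4) = 5.77 × 10^-4 M
(x/C₀ = 0.14% < 5%, so the approximation holds.)
pH = −log(5.77 × 10^-4) = 3.24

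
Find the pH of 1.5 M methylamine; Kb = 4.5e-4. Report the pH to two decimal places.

CH3NH2 + H2O ⇌ CH3NH3+ + OH-
Kb = x²/(1.5 − x) = 4.5 × 10^-4
Assume x ≪ 1.5: x ≈ √(4.5 × 10^-4 × 1.5) = 2.60 × 10^-2 M
pOH = −log(2.60 × 10^-2) = 1.59; pH = 14.00 − 1.59 = 12.41

pH = 12.41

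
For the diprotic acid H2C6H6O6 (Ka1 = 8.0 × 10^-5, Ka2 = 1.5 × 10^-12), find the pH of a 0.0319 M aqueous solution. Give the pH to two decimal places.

Ka1 ≫ Ka2, so treat the first dissociation as the only significant source of H+.
Ka1 = x²/(0.0319 − x) = 8.0 × 10^-5
Solving the quadratic: x = (−Ka1 + √(Ka1² + 4·Ka1·C₀))/2 = 1.56 × 10^-3 M
pH = −log(1.56 × 10^-3) = 2.81

pH = 2.81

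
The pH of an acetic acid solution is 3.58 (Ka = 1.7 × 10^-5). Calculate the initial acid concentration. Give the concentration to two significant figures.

[H+] = 10^(-3.58) = 2.63 × 10^-4 M = x
Ka = x²/(C₀ − x) ⇒ C₀ = x + x²/Ka
C₀ = 2.63 × 10^-4 + (2.63 × 10^-4)²/(1.7 × 10^-5) = 4.33 × 10^-3 M

C₀ = 4.3 × 10^-3 M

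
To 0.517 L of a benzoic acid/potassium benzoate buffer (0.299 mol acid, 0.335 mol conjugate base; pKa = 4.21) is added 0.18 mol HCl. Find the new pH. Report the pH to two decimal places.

Added H+ converts C6H5COO- to C6H5COOH: C6H5COOH → 0.479 mol, C6H5COO- → 0.155 mol.
Henderson–Hasselbalch with mole ratio 0.155/0.479: pH = 4.21 + (-0.490)

pH = 3.72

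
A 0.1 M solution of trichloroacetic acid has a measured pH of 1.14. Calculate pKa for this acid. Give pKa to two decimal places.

pKa = 0.72

[H+] = 10^(-1.14) = 7.24 × 10^-2 M
At equilibrium [HA] = 0.1 − 7.24 × 10^-2 = 2.76 × 10^-2 M
Ka = [H+][A-]/[HA] = (7.24 × 10^-2)² / 2.76 × 10^-2 = 1.90 × 10^-1
pKa = -log(1.90 × 10^-1) = 0.72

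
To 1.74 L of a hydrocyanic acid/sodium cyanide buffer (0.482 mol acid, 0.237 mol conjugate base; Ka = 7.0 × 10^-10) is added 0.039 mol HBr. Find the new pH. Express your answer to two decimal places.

Added H+ converts CN- to HCN: HCN → 0.521 mol, CN- → 0.198 mol.
pKa = −log(7.0 × 10^-10) = 9.155
pH = pKa + log(n_CN-/n_HCN) = 9.155 + log(0.198/0.521) = 9.155 + (-0.420)

pH = 8.73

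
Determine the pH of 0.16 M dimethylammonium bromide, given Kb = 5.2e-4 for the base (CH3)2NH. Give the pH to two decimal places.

(CH3)2NH2+ is the conjugate acid of the weak base (CH3)2NH.
Ka = Kw/Kb = 1.0×10^-14 / 5.2 × 10^-4 = 1.92 × 10^-11
From the ICE table, Ka = [H+]²/(0.16 − [H+]) = 1.92 × 10^-11.
Since Ka ≪ C₀, [H+] ≈ √(Ka·C₀) = 1.75 × 10^-6 M.
Check: 0.0011% ionized — well under 5%, approximation valid.
pH = −log[H+] = −log(1.75 × 10^-6) = 5.76

pH = 5.76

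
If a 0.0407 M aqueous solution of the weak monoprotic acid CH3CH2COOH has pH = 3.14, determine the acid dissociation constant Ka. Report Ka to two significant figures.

[H+] = 10^(-3.14) = 7.24 × 10^-4 M
At equilibrium [HA] = 0.0407 − 7.24 × 10^-4 = 4.00 × 10^-2 M
Ka = [H+][A-]/[HA] = (7.24 × 10^-4)² / 4.00 × 10^-2 = 1.3 × 10^-5

Ka = 1.3 × 10^-5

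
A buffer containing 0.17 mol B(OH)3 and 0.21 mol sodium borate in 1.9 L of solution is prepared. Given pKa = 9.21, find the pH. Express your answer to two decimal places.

pH = pKa + log([A⁻]/[HA]) = 9.21 + log(0.21/0.17)
pH = 9.21 + (+0.092) = 9.30

pH = 9.30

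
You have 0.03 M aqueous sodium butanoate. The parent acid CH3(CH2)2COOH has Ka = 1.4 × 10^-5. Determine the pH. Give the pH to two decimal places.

CH3(CH2)2COO- is the conjugate base of the weak acid CH3(CH2)2COOH.
Kb = Kw/Ka = 1.0×10^-14 / 1.4 × 10^-5 = 7.14 × 10^-10
Kb = [OH-]²/(0.03 − [OH-]) = 7.14 × 10^-10
Assume [OH-] ≪ 0.03: [OH-] ≈ √(7.14 × 10^-10 × 0.03) = 4.63 × 10^-6 M
Check: 0.015% ionized — well under 5%, approximation valid.
pOH = −log(4.63 × 10^-6) = 5.33; pH = 14.00 − 5.33 = 8.67

pH = 8.67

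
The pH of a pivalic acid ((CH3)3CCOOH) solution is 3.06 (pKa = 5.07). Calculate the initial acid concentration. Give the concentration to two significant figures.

[H+] = 10^(-3.06) = 8.71 × 10^-4 M = x
Ka = 10^(−5.07) = 8.51 × 10^-6
Ka = x²/(C₀ − x) ⇒ C₀ = x + x²/Ka
C₀ = 8.71 × 10^-4 + (8.71 × 10^-4)²/(8.51 × 10^-6) = 9.00 × 10^-2 M

C₀ = 9.0 × 10^-2 M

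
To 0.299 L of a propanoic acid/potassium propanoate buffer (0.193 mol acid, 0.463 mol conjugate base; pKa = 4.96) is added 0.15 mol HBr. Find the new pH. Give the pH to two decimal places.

pH = 4.92

After neutralization: n(CH3CH2COOH) = 0.343 mol, n(CH3CH2COO-) = 0.313 mol.
Henderson–Hasselbalch with mole ratio 0.313/0.343: pH = 4.96 + (-0.040)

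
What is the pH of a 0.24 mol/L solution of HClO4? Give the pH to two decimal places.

pH = 0.62

HClO4 is a strong acid and dissociates completely, so [H+] = 0.24 M.
pH = -log(0.24) = 0.62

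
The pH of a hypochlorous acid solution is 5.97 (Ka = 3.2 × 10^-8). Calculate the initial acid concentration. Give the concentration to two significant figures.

C₀ = 3.7 × 10^-5 M

[H+] = 10^(-5.97) = 1.07 × 10^-6 M = x
Ka = x²/(C₀ − x) ⇒ C₀ = x + x²/Ka
C₀ = 1.07 × 10^-6 + (1.07 × 10^-6)²/(3.2 × 10^-8) = 3.68 × 10^-5 M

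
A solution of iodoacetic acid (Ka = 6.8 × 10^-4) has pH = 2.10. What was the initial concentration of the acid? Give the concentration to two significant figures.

[H+] = 10^(-2.10) = 7.94 × 10^-3 M = x
Ka = x²/(C₀ − x) ⇒ C₀ = x + x²/Ka
C₀ = 7.94 × 10^-3 + (7.94 × 10^-3)²/(6.8 × 10^-4) = 1.01 × 10^-1 M

C₀ = 1.0 × 10^-1 M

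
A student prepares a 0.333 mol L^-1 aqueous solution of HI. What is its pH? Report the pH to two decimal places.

pH = 0.48

HI is a strong acid and dissociates completely, so [H+] = 0.333 M.
pH = -log(0.333) = 0.48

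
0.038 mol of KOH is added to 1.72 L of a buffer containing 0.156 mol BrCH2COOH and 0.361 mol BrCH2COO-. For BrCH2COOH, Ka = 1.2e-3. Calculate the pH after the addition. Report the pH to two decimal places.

After neutralization: n(BrCH2COOH) = 0.118 mol, n(BrCH2COO-) = 0.399 mol.
pKa = −log(1.2 × 10^-3) = 2.921
pH = pKa + log(n_BrCH2COO-/n_BrCH2COOH) = 2.921 + log(0.399/0.118) = 2.921 + (+0.529)

pH = 3.45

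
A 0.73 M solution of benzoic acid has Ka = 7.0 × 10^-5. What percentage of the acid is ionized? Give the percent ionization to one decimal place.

C6H5COOH ⇌ C6H5COO- + H+; let x = [H+] at equilibrium.
x ≈ √(Ka·C₀) = √(7.0 × 10^-5 × 0.73) = 7.15 × 10^-3 M
% ionization = x/C₀ × 100% = 7.15 × 10^-3/0.73 × 100% = 1.0%

1.0%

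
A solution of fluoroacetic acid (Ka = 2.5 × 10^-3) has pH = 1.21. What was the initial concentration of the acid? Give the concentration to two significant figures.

C₀ = 1.6 M

[H+] = 10^(-1.21) = 6.17 × 10^-2 M = x
Ka = x²/(C₀ − x) ⇒ C₀ = x + x²/Ka
C₀ = 6.17 × 10^-2 + (6.17 × 10^-2)²/(2.5 × 10^-3) = 1.58 M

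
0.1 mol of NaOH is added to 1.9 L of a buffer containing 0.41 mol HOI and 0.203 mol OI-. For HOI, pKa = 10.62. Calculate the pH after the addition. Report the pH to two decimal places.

After neutralization: n(HOI) = 0.31 mol, n(OI-) = 0.303 mol.
pH = pKa + log(n_OI-/n_HOI) = 10.62 + log(0.303/0.31) = 10.62 + (-0.010)

pH = 10.61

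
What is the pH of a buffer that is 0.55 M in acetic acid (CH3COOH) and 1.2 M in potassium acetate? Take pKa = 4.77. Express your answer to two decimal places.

pH = pKa + log([A⁻]/[HA]) = 4.77 + log(1.2/0.55)
pH = 4.77 + (+0.339) = 5.11

pH = 5.11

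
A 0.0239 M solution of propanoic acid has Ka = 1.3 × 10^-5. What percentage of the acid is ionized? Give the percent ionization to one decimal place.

2.3%

CH3CH2COOH ⇌ CH3CH2COO- + H+; let x = [H+] at equilibrium.
x ≈ √(Ka·C₀) = √(1.3 × 10^-5 × 0.0239) = 5.57 × 10^-4 M
Fraction ionized = 5.57 × 10^-4 / 0.0239 = 0.0233 → 2.3%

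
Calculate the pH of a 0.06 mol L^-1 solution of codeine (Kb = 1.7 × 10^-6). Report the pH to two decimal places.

pH = 10.50

C18H21NO3 + H2O ⇌ C18H22NO3+ + OH-
Let x = [OH-] at equilibrium. Kb = x²/(0.06 − x).
Assume x ≪ 0.06: x ≈ √(1.7 × 10^-6 × 0.06) = 3.19 × 10^-4 M
Check: 0.53% ionized — well under 5%, approximation valid.
pOH = 3.50, so pH = 14.00 − pOH = 10.50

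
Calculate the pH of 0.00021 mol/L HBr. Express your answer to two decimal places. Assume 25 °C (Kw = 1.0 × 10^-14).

HBr is a strong acid and dissociates completely, so [H+] = 0.00021 M.
pH = -log(0.00021) = 3.68

pH = 3.68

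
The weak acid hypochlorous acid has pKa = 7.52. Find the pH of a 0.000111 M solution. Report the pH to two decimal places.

HOCl ⇌ OCl- + H+
Ka = 10^(−7.52) = 3.02 × 10^-8
Ka = x²/(0.000111 − x) = 3.02 × 10^-8
Neglecting x in the denominator: x = √(3.02 × 10^-8 × 0.000111) = 1.83 × 10^-6 M
pH = −log[H+] = −log(1.83 × 10^-6) = 5.74

pH = 5.74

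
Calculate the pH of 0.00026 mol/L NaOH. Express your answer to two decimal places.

NaOH is a strong base; [OH-] = 0.00026 M.
pOH = -log(0.00026) = 3.59
pH = 14.00 - 3.59 = 10.41

pH = 10.41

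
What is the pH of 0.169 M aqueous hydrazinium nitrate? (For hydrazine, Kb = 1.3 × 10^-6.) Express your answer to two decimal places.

N2H5+ is the conjugate acid of the weak base N2H4.
Ka = Kw/Kb = 1.0×10^-14 / 1.3 × 10^-6 = 7.69 × 10^-9
From the ICE table, Ka = x²/(0.169 − x) = 7.69 × 10^-9.
Since Ka ≪ C₀, x ≈ √(Ka·C₀) = 3.61 × 10^-5 M.
pH = −log(3.61 × 10^-5) = 4.44

pH = 4.44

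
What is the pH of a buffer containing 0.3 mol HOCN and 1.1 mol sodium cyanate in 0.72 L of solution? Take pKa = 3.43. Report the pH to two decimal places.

Using pH = pKa + log([base]/[acid]) with [base]/[acid] = 1.1/0.3:
pH = 3.43 + (+0.564) = 3.99

pH = 3.99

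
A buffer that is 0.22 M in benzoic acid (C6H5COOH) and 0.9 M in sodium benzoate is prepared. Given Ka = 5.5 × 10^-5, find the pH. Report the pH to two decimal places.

pKa = −log(5.5 × 10^-5) = 4.260
Using pH = pKa + log([base]/[acid]) with [base]/[acid] = 0.9/0.22:
pH = 4.260 + (+0.612) = 4.87

pH = 4.87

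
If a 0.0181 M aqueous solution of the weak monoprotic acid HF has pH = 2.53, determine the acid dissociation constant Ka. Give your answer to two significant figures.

[H+] = 10^(-2.53) = 2.95 × 10^-3 M
At equilibrium [HA] = 0.0181 − 2.95 × 10^-3 = 1.52 × 10^-2 M
Ka = [H+][A-]/[HA] = (2.95 × 10^-3)² / 1.52 × 10^-2 = 5.7 × 10^-4

Ka = 5.7 × 10^-4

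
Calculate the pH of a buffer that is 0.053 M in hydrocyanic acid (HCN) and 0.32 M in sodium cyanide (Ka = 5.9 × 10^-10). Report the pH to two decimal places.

pH = 10.01

pKa = −log(5.9 × 10^-10) = 9.229
Using pH = pKa + log([base]/[acid]) with [base]/[acid] = 0.32/0.053:
pH = 9.229 + (+0.781) = 10.01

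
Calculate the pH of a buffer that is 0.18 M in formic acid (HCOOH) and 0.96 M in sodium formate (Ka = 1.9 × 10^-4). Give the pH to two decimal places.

pKa = −log(1.9 × 10^-4) = 3.721
Using pH = pKa + log([base]/[acid]) with [base]/[acid] = 0.96/0.18:
pH = 3.721 + (+0.727) = 4.45

pH = 4.45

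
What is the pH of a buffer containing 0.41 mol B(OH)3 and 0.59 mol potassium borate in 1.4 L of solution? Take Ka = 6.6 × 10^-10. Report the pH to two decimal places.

pH = 9.34

pKa = −log(6.6 × 10^-10) = 9.180
Using pH = pKa + log([base]/[acid]) with [base]/[acid] = 0.59/0.41:
pH = 9.180 + (+0.158) = 9.34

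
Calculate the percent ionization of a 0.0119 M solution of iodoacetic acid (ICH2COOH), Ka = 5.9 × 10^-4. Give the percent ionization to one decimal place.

ICH2COOH ⇌ ICH2COO- + H+; let x = [H+] at equilibrium.
Solve x² + 0.00059x − 7.02e-06 = 0 → x = 2.37 × 10^-3 M
% ionization = x/C₀ × 100% = 2.37 × 10^-3/0.0119 × 100% = 19.9%

19.9%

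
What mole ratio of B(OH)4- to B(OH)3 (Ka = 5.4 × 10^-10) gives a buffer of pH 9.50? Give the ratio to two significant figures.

ratio = 1.7

pKa = -log(5.4 × 10^-10) = 9.268
pH = pKa + log(r) ⇒ log(r) = 9.50 − 9.268 = +0.232
r = [B(OH)4-]/[B(OH)3] = 10^(+0.232) = 1.71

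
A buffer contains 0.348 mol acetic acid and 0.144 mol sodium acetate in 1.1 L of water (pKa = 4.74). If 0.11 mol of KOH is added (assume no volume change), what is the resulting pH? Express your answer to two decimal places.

OH- converts CH3COOH to CH3COO-: CH3COOH → 0.238 mol, CH3COO- → 0.254 mol.
pH = pKa + log(n_CH3COO-/n_CH3COOH) = 4.74 + log(0.254/0.238) = 4.74 + (+0.028)

pH = 4.77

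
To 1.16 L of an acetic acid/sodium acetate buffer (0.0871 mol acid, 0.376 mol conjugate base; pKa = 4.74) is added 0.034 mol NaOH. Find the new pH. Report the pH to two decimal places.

After neutralization: n(CH3COOH) = 0.0531 mol, n(CH3COO-) = 0.41 mol.
pH = pKa + log([A⁻]/[HA]) = 4.74 + log(0.41/0.0531) = 4.74 +0.888

pH = 5.63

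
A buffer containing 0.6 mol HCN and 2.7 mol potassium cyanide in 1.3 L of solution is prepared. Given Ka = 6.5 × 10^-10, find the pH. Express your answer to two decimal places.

pH = 9.84

pKa = −log(6.5 × 10^-10) = 9.187
Henderson–Hasselbalch: pH = pKa + log([CN-]/[HCN]) = 9.187 + log(2.7/0.6)
pH = 9.187 + (+0.653) = 9.84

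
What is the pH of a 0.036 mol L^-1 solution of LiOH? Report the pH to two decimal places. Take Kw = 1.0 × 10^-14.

pH = 12.56

LiOH is a strong base; [OH-] = 0.036 M.
pOH = -log(0.036) = 1.44
pH = 14.00 - 1.44 = 12.56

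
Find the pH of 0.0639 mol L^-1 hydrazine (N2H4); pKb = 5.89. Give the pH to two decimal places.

N2H4 + H2O ⇌ N2H5+ + OH-
Kb = 10^(−5.89) = 1.29 × 10^-6
Let x = [OH-] at equilibrium. Kb = x²/(0.0639 − x).
Neglecting x in the denominator: x = √(1.29 × 10^-6 × 0.0639) = 2.87 × 10^-4 M
pOH = −log(2.87 × 10^-4) = 3.54; pH = 14.00 − 3.54 = 10.46

pH = 10.46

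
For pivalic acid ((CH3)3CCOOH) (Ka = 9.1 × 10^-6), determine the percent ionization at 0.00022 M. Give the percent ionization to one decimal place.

(CH3)3CCOOH ⇌ (CH3)3CCOO- + H+; let x = [H+] at equilibrium.
Ka = x²/(C₀ − x); solving the quadratic gives x = 4.04 × 10^-5 M.
% ionization = x/C₀ × 100% = 4.04 × 10^-5/0.00022 × 100% = 18.4%

18.4%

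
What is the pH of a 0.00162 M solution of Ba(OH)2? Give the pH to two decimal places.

pH = 11.51

Ba(OH)2 is a strong base (each formula unit releases 2 OH-); [OH-] = 0.00324 M.
pOH = -log(0.00324) = 2.49
pH = 14.00 - 2.49 = 11.51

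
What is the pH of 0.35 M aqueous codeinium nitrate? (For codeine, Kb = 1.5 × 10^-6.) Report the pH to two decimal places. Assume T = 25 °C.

pH = 4.32

C18H22NO3+ is the conjugate acid of the weak base C18H21NO3.
Ka = Kw/Kb = 1.0×10^-14 / 1.5 × 10^-6 = 6.67 × 10^-9
Ka = [H+]²/(0.35 − [H+]) = 6.67 × 10^-9
Since Ka ≪ C₀, [H+] ≈ √(Ka·C₀) = 4.83 × 10^-5 M.
([H+]/C₀ = 0.014% < 5%, so the approximation holds.)
pH = −log(4.83 × 10^-5) = 4.32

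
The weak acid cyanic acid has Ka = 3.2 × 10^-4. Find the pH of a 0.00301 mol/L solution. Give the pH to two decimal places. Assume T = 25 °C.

HOCN ⇌ OCN- + H+
Ka = [H+]²/(0.00301 − [H+]) = 3.2 × 10^-4
Here C₀/Ka ≈ 9.41, so the small-[H+] approximation fails. Use the quadratic:
[H+] = [−0.00032 + √(0.00032² + 3.85e-06)]/2 = 8.34 × 10^-4 M
pH = −log[H+] = −log(8.34 × 10^-4) = 3.08

pH = 3.08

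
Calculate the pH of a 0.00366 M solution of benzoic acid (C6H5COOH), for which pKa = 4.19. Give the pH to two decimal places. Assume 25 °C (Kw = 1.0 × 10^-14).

C6H5COOH ⇌ C6H5COO- + H+
Ka = 10^(−4.19) = 6.46 × 10^-5
Ka = [H+]²/(0.00366 − [H+]) = 6.46 × 10^-5
The 5% rule fails; solving [H+]² + Ka·[H+] − Ka·C₀ = 0 exactly:
[H+] = (−Ka + √(Ka² + 4·Ka·C₀))/2 = 4.55 × 10^-4 M
pH = −log[H+] = −log(4.55 × 10^-4) = 3.34

pH = 3.34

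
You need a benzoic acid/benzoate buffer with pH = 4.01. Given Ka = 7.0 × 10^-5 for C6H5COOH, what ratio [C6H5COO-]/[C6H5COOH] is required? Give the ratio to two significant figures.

pKa = -log(7.0 × 10^-5) = 4.155
pH = pKa + log(r) ⇒ log(r) = 4.01 − 4.155 = -0.145
r = [C6H5COO-]/[C6H5COOH] = 10^(-0.145) = 0.716

ratio = 0.72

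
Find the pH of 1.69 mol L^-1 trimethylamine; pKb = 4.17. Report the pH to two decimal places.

pH = 12.03

(CH3)3N + H2O ⇌ (CH3)3NH+ + OH-
Kb = 10^(−4.17) = 6.76 × 10^-5
Kb = [OH-]²/(1.69 − [OH-]) = 6.76 × 10^-5
Since Kb ≪ C₀, [OH-] ≈ √(Kb·C₀) = 1.07 × 10^-2 M.
([OH-]/C₀ = 0.63% < 5%, so the approximation holds.)
pOH = 1.97, so pH = 14.00 − pOH = 12.03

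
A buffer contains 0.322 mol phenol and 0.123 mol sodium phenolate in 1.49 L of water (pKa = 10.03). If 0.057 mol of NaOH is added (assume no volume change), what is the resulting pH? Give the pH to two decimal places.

pH = 9.86

OH- converts C6H5OH to C6H5O-: C6H5OH → 0.265 mol, C6H5O- → 0.18 mol.
pH = pKa + log([A⁻]/[HA]) = 10.03 + log(0.18/0.265) = 10.03 -0.168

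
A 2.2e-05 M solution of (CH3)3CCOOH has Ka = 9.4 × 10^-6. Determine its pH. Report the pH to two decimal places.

(CH3)3CCOOH ⇌ (CH3)3CCOO- + H+
From the ICE table, Ka = x²/(2.2e-05 − x) = 9.4 × 10^-6.
Here C₀/Ka ≈ 2.34, so the small-x approximation fails. Use the quadratic:
x = (−Ka + √(Ka² + 4·Ka·C₀))/2 = 1.04 × 10^-5 M
pH = −log[H+] = −log(1.04 × 10^-5) = 4.98

pH = 4.98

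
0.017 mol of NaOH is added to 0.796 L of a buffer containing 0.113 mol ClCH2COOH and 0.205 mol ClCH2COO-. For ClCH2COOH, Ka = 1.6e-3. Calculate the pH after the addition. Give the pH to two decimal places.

After neutralization: n(ClCH2COOH) = 0.096 mol, n(ClCH2COO-) = 0.222 mol.
pKa = −log(1.6 × 10^-3) = 2.796
Henderson–Hasselbalch with mole ratio 0.222/0.096: pH = 2.796 + (+0.364)

pH = 3.16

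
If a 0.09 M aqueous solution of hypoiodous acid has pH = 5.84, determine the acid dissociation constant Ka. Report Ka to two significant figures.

Ka = 2.3 × 10^-11

[H+] = 10^(-5.84) = 1.45 × 10^-6 M
At equilibrium [HA] = 0.09 − 1.45 × 10^-6 = 9.00 × 10^-2 M
Ka = [H+][A-]/[HA] = (1.45 × 10^-6)² / 9.00 × 10^-2 = 2.3 × 10^-11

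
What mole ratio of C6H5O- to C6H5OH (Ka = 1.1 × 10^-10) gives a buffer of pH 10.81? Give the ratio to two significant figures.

ratio = 7.1

pKa = -log(1.1 × 10^-10) = 9.959
pH = pKa + log(r) ⇒ log(r) = 10.81 − 9.959 = +0.851
r = [C6H5O-]/[C6H5OH] = 10^(+0.851) = 7.1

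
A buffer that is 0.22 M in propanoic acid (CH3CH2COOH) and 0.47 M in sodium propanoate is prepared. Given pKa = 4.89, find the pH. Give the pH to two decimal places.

Using pH = pKa + log([base]/[acid]) with [base]/[acid] = 0.47/0.22:
pH = 4.89 + (+0.330) = 5.22

pH = 5.22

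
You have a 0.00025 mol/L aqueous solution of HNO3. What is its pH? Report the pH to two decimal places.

HNO3 is a strong acid and dissociates completely, so [H+] = 0.00025 M.
pH = -log(0.00025) = 3.60

pH = 3.60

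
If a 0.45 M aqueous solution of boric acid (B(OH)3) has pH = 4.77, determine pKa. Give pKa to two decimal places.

[H+] = 10^(-4.77) = 1.70 × 10^-5 M
At equilibrium [HA] = 0.45 − 1.70 × 10^-5 = 4.50 × 10^-1 M
Ka = [H+][A-]/[HA] = (1.70 × 10^-5)² / 4.50 × 10^-1 = 6.42 × 10^-10
pKa = -log(6.42 × 10^-10) = 9.19

pKa = 9.19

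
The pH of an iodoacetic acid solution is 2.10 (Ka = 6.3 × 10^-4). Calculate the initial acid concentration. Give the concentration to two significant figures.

[H+] = 10^(-2.10) = 7.94 × 10^-3 M = x
Ka = x²/(C₀ − x) ⇒ C₀ = x + x²/Ka
C₀ = 7.94 × 10^-3 + (7.94 × 10^-3)²/(6.3 × 10^-4) = 1.08 × 10^-1 M

C₀ = 1.1 × 10^-1 M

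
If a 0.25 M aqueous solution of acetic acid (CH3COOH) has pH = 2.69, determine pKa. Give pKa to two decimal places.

pKa = 4.77

[H+] = 10^(-2.69) = 2.04 × 10^-3 M
At equilibrium [HA] = 0.25 − 2.04 × 10^-3 = 2.48 × 10^-1 M
Ka = [H+][A-]/[HA] = (2.04 × 10^-3)² / 2.48 × 10^-1 = 1.68 × 10^-5
pKa = -log(1.68 × 10^-5) = 4.77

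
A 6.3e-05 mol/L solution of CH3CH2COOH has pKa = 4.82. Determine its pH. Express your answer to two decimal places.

CH3CH2COOH ⇌ CH3CH2COO- + H+
Ka = 10^(−4.82) = 1.51 × 10^-5
Let x = [H+] at equilibrium. Ka = x²/(6.3e-05 − x).
x is not negligible relative to C₀; solve x² + 1.51e-05·x − 9.51e-10 = 0.
x = (−Ka + √(Ka² + 4·Ka·C₀))/2 = 2.42 × 10^-5 M
pH = −log(2.42 × 10^-5) = 4.62

pH = 4.62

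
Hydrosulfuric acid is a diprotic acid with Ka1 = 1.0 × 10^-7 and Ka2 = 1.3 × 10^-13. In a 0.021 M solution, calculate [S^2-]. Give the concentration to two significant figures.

1.3 × 10^-13 M

First ionization gives [H+] ≈ [HS-] = 4.58 × 10^-5 M.
Second step: Ka2 = [H+][S^2-]/[HS-] ≈ [S^2-] (since [H+] ≈ [HS-]).
So [S^2-] ≈ Ka2.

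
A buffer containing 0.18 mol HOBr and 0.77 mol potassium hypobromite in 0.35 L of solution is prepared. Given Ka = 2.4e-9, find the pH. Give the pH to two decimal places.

pKa = −log(2.4 × 10^-9) = 8.620
Using pH = pKa + log([base]/[acid]) with [base]/[acid] = 0.77/0.18:
pH = 8.620 + (+0.631) = 9.25

pH = 9.25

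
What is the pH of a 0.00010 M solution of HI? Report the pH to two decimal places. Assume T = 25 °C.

pH = 4.00

HI is a strong acid and dissociates completely, so [H+] = 0.00010 M.
pH = -log(0.0001) = 4.00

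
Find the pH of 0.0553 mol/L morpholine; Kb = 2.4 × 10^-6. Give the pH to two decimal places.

pH = 10.56

C4H8ONH + H2O ⇌ C4H8ONH2+ + OH-
Kb = [OH-]²/(0.0553 − [OH-]) = 2.4 × 10^-6
Neglecting [OH-] in the denominator: [OH-] = √(2.4 × 10^-6 × 0.0553) = 3.64 × 10^-4 M
Check: 0.66% ionized — well under 5%, approximation valid.
pOH = −log(3.64 × 10^-4) = 3.44; pH = 14.00 − 3.44 = 10.56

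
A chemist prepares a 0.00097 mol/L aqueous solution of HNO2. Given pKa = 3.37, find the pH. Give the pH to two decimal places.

pH = 3.33

HNO2 ⇌ NO2- + H+
Ka = 10^(−3.37) = 4.27 × 10^-4
From the ICE table, Ka = [H+]²/(0.00097 − [H+]) = 4.27 × 10^-4.
Here C₀/Ka ≈ 2.27, so the small-[H+] approximation fails. Use the quadratic:
[H+] = [−0.000427 + √(0.000427² + 1.66e-06)]/2 = 4.65 × 10^-4 M
pH = −log(4.65 × 10^-4) = 3.33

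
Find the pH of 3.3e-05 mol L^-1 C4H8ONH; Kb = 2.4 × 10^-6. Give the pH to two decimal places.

C4H8ONH + H2O ⇌ C4H8ONH2+ + OH-
Kb = x²/(3.3e-05 − x) = 2.4 × 10^-6
Here C₀/Kb ≈ 13.8, so the small-x approximation fails. Use the quadratic:
x = [−2.4e-06 + √(2.4e-06² + 3.17e-10)]/2 = 7.78 × 10^-6 M
pOH = −log(7.78 × 10^-6) = 5.11; pH = 14.00 − 5.11 = 8.89

pH = 8.89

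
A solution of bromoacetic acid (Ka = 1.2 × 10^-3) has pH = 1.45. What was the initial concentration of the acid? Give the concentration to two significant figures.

C₀ = 1.1 M

[H+] = 10^(-1.45) = 3.55 × 10^-2 M = x
Ka = x²/(C₀ − x) ⇒ C₀ = x + x²/Ka
C₀ = 3.55 × 10^-2 + (3.55 × 10^-2)²/(1.2 × 10^-3) = 1.09 M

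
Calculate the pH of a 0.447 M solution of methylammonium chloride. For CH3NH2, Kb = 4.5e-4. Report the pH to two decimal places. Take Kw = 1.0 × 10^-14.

CH3NH3+ is the conjugate acid of the weak base CH3NH2.
Ka = Kw/Kb = 1.0×10^-14 / 4.5 × 10^-4 = 2.22 × 10^-11
Ka = [H+]²/(0.447 − [H+]) = 2.22 × 10^-11
Assume [H+] ≪ 0.447: [H+] ≈ √(2.22 × 10^-11 × 0.447) = 3.15 × 10^-6 M
pH = −log[H+] = −log(3.15 × 10^-6) = 5.50

pH = 5.50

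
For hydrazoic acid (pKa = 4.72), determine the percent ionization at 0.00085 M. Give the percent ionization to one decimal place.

HN3 ⇌ N3- + H+; let x = [H+] at equilibrium.
Ka = 10^(−4.72) = 1.91 × 10^-5
Solve x² + 1.91e-05x − 1.62e-08 = 0 → x = 1.18 × 10^-4 M
Fraction ionized = 1.18 × 10^-4 / 0.00085 = 0.1388 → 13.9%

13.9%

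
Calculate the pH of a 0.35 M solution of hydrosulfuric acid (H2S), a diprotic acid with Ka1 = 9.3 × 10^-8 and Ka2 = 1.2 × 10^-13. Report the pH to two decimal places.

pH = 3.74

Since Ka1 ≫ Ka2, the first ionization dominates [H+].
Ka1 = x²/(0.35 − x) = 9.3 × 10^-8
x ≈ √(9.3 × 10^-8 × 0.35) = 1.80 × 10^-4 M
pH = −log(1.80 × 10^-4) = 3.74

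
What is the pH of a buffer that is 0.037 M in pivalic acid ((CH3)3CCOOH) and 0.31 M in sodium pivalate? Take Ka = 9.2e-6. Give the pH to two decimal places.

pH = 5.96

pKa = −log(9.2 × 10^-6) = 5.036
Henderson–Hasselbalch: pH = pKa + log([(CH3)3CCOO-]/[(CH3)3CCOOH]) = 5.036 + log(0.31/0.037)
pH = 5.036 + (+0.923) = 5.96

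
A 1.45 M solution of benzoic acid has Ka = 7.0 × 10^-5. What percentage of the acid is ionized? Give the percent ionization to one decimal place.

C6H5COOH ⇌ C6H5COO- + H+; let x = [H+] at equilibrium.
x ≈ √(Ka·C₀) = √(7.0 × 10^-5 × 1.45) = 1.01 × 10^-2 M
% ionization = x/C₀ × 100% = 1.01 × 10^-2/1.45 × 100% = 0.7%

0.7%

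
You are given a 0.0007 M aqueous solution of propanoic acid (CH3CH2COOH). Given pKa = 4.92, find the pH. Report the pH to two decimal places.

CH3CH2COOH ⇌ CH3CH2COO- + H+
Ka = 10^(−4.92) = 1.20 × 10^-5
From the ICE table, Ka = [H+]²/(0.0007 − [H+]) = 1.20 × 10^-5.
[H+] is not negligible relative to C₀; solve [H+]² + 1.2e-05·[H+] − 8.4e-09 = 0.
[H+] = (−Ka + √(Ka² + 4·Ka·C₀))/2 = 8.58 × 10^-5 M
pH = −log(8.58 × 10^-5) = 4.07

pH = 4.07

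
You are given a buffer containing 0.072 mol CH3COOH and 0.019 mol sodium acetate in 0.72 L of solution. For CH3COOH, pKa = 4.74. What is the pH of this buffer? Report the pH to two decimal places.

pH = 4.16

Henderson–Hasselbalch: pH = pKa + log([CH3COO-]/[CH3COOH]) = 4.74 + log(0.019/0.072)
pH = 4.74 + (-0.579) = 4.16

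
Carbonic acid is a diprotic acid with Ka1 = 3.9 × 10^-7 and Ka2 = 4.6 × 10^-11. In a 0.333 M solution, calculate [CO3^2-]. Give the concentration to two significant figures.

First ionization gives [H+] ≈ [HCO3-] = 3.60 × 10^-4 M.
Second step: Ka2 = [H+][CO3^2-]/[HCO3-] ≈ [CO3^2-] (since [H+] ≈ [HCO3-]).
So [CO3^2-] ≈ Ka2.

4.6 × 10^-11 M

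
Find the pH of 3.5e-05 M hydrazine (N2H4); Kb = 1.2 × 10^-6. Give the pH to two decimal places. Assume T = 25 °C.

pH = 8.77

N2H4 + H2O ⇌ N2H5+ + OH-
Kb = [OH-]²/(3.5e-05 − [OH-]) = 1.2 × 10^-6
[OH-] is not negligible relative to C₀; solve [OH-]² + 1.2e-06·[OH-] − 4.2e-11 = 0.
[OH-] = [−1.2e-06 + √(1.2e-06² + 1.68e-10)]/2 = 5.91 × 10^-6 M
pOH = −log(5.91 × 10^-6) = 5.23; pH = 14.00 − 5.23 = 8.77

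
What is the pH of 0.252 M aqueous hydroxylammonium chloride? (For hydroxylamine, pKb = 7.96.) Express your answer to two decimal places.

pH = 3.32

NH3OH+ is the conjugate acid of the weak base NH2OH.
Kb = 10^(−7.96) = 1.10 × 10^-8
Ka = Kw/Kb = 1.0×10^-14 / 1.10 × 10^-8 = 9.09 × 10^-7
From the ICE table, Ka = [H+]²/(0.252 − [H+]) = 9.09 × 10^-7.
Neglecting [H+] in the denominator: [H+] = √(9.09 × 10^-7 × 0.252) = 4.79 × 10^-4 M
Check: 0.19% ionized — well under 5%, approximation valid.
pH = −log(4.79 × 10^-4) = 3.32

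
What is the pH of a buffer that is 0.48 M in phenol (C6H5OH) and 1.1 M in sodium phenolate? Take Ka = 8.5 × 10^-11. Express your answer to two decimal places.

pH = 10.43

pKa = −log(8.5 × 10^-11) = 10.071
Henderson–Hasselbalch: pH = pKa + log([C6H5O-]/[C6H5OH]) = 10.071 + log(1.1/0.48)
pH = 10.071 + (+0.360) = 10.43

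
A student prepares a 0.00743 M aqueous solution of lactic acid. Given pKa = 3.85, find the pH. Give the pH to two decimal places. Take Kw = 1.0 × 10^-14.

pH = 3.02

CH3CH(OH)COOH ⇌ CH3CH(OH)COO- + H+
Ka = 10^(−3.85) = 1.41 × 10^-4
Ka = [H+]²/(0.00743 − [H+]) = 1.41 × 10^-4
The 5% rule fails; solving [H+]² + Ka·[H+] − Ka·C₀ = 0 exactly:
[H+] = (−Ka + √(Ka² + 4·Ka·C₀))/2 = 9.55 × 10^-4 M
pH = −log(9.55 × 10^-4) = 3.02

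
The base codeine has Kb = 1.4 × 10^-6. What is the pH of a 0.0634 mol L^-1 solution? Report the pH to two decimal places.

pH = 10.47

C18H21NO3 + H2O ⇌ C18H22NO3+ + OH-
Kb = x²/(0.0634 − x) = 1.4 × 10^-6
Neglecting x in the denominator: x = √(1.4 × 10^-6 × 0.0634) = 2.98 × 10^-4 M
Check: 0.47% ionized — well under 5%, approximation valid.
pOH = 3.53, so pH = 14.00 − pOH = 10.47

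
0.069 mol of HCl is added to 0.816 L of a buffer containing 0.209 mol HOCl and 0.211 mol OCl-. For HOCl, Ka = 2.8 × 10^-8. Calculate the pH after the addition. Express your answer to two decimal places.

After neutralization: n(HOCl) = 0.278 mol, n(OCl-) = 0.142 mol.
pKa = −log(2.8 × 10^-8) = 7.553
Henderson–Hasselbalch with mole ratio 0.142/0.278: pH = 7.553 + (-0.292)

pH = 7.26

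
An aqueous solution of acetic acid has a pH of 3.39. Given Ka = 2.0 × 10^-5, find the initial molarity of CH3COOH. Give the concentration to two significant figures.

C₀ = 8.7 × 10^-3 M

[H+] = 10^(-3.39) = 4.07 × 10^-4 M = x
Ka = x²/(C₀ − x) ⇒ C₀ = x + x²/Ka
C₀ = 4.07 × 10^-4 + (4.07 × 10^-4)²/(2.0 × 10^-5) = 8.69 × 10^-3 M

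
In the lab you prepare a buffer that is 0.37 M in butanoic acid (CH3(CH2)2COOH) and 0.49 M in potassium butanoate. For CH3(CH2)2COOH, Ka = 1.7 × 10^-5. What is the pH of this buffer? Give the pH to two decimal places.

pKa = −log(1.7 × 10^-5) = 4.770
Henderson–Hasselbalch: pH = pKa + log([CH3(CH2)2COO-]/[CH3(CH2)2COOH]) = 4.770 + log(0.49/0.37)
pH = 4.770 + (+0.122) = 4.89

pH = 4.89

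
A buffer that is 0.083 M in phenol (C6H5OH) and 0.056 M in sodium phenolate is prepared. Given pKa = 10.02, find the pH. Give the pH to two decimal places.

pH = 9.85

Henderson–Hasselbalch: pH = pKa + log([C6H5O-]/[C6H5OH]) = 10.02 + log(0.056/0.083)
pH = 10.02 + (-0.171) = 9.85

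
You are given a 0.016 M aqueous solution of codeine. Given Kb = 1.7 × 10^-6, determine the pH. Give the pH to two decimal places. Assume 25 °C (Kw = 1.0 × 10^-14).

C18H21NO3 + H2O ⇌ C18H22NO3+ + OH-
From the ICE table, Kb = x²/(0.016 − x) = 1.7 × 10^-6.
Since Kb ≪ C₀, x ≈ √(Kb·C₀) = 1.65 × 10^-4 M.
(x/C₀ = 1% < 5%, so the approximation holds.)
pOH = 3.78, so pH = 14.00 − pOH = 10.22

pH = 10.22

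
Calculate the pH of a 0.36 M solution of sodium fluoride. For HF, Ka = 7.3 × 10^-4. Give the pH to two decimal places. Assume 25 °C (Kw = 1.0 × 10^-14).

pH = 8.35

F- is the conjugate base of the weak acid HF.
Kb = Kw/Ka = 1.0×10^-14 / 7.3 × 10^-4 = 1.37 × 10^-11
From the ICE table, Kb = x²/(0.36 − x) = 1.37 × 10^-11.
Neglecting x in the denominator: x = √(1.37 × 10^-11 × 0.36) = 2.22 × 10^-6 M
pOH = −log(2.22 × 10^-6) = 5.65; pH = 14.00 − 5.65 = 8.35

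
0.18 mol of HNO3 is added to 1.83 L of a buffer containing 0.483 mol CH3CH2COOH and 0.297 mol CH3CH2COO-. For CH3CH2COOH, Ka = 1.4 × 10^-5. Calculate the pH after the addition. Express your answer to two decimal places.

pH = 4.10

Added H+ converts CH3CH2COO- to CH3CH2COOH: CH3CH2COOH → 0.663 mol, CH3CH2COO- → 0.117 mol.
pKa = −log(1.4 × 10^-5) = 4.854
pH = pKa + log(n_CH3CH2COO-/n_CH3CH2COOH) = 4.854 + log(0.117/0.663) = 4.854 + (-0.753)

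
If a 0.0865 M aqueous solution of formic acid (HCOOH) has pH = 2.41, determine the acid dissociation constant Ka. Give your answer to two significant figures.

Ka = 1.8 × 10^-4

[H+] = 10^(-2.41) = 3.89 × 10^-3 M
At equilibrium [HA] = 0.0865 − 3.89 × 10^-3 = 8.26 × 10^-2 M
Ka = [H+][A-]/[HA] = (3.89 × 10^-3)² / 8.26 × 10^-2 = 1.8 × 10^-4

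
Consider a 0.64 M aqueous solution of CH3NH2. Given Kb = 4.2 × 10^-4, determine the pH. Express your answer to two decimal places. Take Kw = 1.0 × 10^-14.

CH3NH2 + H2O ⇌ CH3NH3+ + OH-
Kb = x²/(0.64 − x) = 4.2 × 10^-4
Neglecting x in the denominator: x = √(4.2 × 10^-4 × 0.64) = 1.64 × 10^-2 M
(x/C₀ = 2.6% < 5%, so the approximation holds.)
pOH = 1.79, so pH = 14.00 − pOH = 12.21

pH = 12.21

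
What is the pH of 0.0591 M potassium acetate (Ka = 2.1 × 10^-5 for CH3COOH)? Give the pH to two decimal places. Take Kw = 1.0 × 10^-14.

pH = 8.72

CH3COO- is the conjugate base of the weak acid CH3COOH.
Kb = Kw/Ka = 1.0×10^-14 / 2.1 × 10^-5 = 4.76 × 10^-10
Kb = [OH-]²/(0.0591 − [OH-]) = 4.76 × 10^-10
Since Kb ≪ C₀, [OH-] ≈ √(Kb·C₀) = 5.30 × 10^-6 M.
Check: 0.009% ionized — well under 5%, approximation valid.
pOH = 5.28, so pH = 14.00 − pOH = 8.72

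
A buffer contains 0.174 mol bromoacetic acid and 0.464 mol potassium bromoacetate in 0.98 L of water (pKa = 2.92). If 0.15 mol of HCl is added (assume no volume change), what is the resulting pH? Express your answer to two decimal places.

pH = 2.91

After neutralization: n(BrCH2COOH) = 0.324 mol, n(BrCH2COO-) = 0.314 mol.
Henderson–Hasselbalch with mole ratio 0.314/0.324: pH = 2.92 + (-0.014)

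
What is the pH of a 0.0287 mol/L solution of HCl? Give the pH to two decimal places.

pH = 1.54

HCl is a strong acid and dissociates completely, so [H+] = 0.0287 M.
pH = -log(0.0287) = 1.54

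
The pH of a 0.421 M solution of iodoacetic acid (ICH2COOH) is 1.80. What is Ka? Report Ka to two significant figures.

[H+] = 10^(-1.80) = 1.58 × 10^-2 M
At equilibrium [HA] = 0.421 − 1.58 × 10^-2 = 4.05 × 10^-1 M
Ka = [H+][A-]/[HA] = (1.58 × 10^-2)² / 4.05 × 10^-1 = 6.2 × 10^-4

Ka = 6.2 × 10^-4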